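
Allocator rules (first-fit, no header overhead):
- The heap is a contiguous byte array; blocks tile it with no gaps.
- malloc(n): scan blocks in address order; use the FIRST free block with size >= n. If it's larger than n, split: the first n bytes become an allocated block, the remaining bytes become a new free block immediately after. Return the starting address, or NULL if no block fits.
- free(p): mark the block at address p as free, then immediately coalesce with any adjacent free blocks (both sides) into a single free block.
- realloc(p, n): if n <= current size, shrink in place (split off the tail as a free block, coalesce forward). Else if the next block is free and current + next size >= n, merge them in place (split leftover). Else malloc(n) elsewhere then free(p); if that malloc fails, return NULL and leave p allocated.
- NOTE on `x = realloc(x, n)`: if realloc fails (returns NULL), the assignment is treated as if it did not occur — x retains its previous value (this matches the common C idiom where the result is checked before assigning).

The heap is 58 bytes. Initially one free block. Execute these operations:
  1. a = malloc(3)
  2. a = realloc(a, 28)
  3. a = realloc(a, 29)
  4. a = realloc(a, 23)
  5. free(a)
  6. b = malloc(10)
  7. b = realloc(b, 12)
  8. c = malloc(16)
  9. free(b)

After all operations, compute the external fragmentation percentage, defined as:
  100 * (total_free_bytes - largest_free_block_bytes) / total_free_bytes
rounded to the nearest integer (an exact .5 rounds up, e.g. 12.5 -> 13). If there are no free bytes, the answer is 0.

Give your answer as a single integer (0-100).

Answer: 29

Derivation:
Op 1: a = malloc(3) -> a = 0; heap: [0-2 ALLOC][3-57 FREE]
Op 2: a = realloc(a, 28) -> a = 0; heap: [0-27 ALLOC][28-57 FREE]
Op 3: a = realloc(a, 29) -> a = 0; heap: [0-28 ALLOC][29-57 FREE]
Op 4: a = realloc(a, 23) -> a = 0; heap: [0-22 ALLOC][23-57 FREE]
Op 5: free(a) -> (freed a); heap: [0-57 FREE]
Op 6: b = malloc(10) -> b = 0; heap: [0-9 ALLOC][10-57 FREE]
Op 7: b = realloc(b, 12) -> b = 0; heap: [0-11 ALLOC][12-57 FREE]
Op 8: c = malloc(16) -> c = 12; heap: [0-11 ALLOC][12-27 ALLOC][28-57 FREE]
Op 9: free(b) -> (freed b); heap: [0-11 FREE][12-27 ALLOC][28-57 FREE]
Free blocks: [12 30] total_free=42 largest=30 -> 100*(42-30)/42 = 1200/42 ≈ 28.571 -> rounds to 29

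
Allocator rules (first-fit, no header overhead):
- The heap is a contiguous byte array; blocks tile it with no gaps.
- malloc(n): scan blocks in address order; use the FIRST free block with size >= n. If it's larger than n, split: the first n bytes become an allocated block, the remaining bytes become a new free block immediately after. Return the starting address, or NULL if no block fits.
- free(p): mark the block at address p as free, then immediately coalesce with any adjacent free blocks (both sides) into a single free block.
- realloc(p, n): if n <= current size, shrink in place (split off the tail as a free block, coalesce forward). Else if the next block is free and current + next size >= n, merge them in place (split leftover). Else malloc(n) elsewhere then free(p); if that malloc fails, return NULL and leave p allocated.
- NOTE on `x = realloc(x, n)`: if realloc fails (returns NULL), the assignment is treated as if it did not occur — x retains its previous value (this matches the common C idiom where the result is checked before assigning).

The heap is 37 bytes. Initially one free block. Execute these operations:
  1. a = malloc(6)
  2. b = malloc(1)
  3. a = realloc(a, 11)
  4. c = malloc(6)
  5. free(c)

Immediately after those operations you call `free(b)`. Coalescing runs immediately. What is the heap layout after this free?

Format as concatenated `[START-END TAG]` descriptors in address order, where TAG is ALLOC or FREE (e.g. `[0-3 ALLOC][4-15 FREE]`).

Answer: [0-6 FREE][7-17 ALLOC][18-36 FREE]

Derivation:
Op 1: a = malloc(6) -> a = 0; heap: [0-5 ALLOC][6-36 FREE]
Op 2: b = malloc(1) -> b = 6; heap: [0-5 ALLOC][6-6 ALLOC][7-36 FREE]
Op 3: a = realloc(a, 11) -> a = 7; heap: [0-5 FREE][6-6 ALLOC][7-17 ALLOC][18-36 FREE]
Op 4: c = malloc(6) -> c = 0; heap: [0-5 ALLOC][6-6 ALLOC][7-17 ALLOC][18-36 FREE]
Op 5: free(c) -> (freed c); heap: [0-5 FREE][6-6 ALLOC][7-17 ALLOC][18-36 FREE]
free(b): b = 6 -> block [6-6 ALLOC]; mark free, coalesce with adjacent free neighbors -> [0-6 FREE][7-17 ALLOC][18-36 FREE]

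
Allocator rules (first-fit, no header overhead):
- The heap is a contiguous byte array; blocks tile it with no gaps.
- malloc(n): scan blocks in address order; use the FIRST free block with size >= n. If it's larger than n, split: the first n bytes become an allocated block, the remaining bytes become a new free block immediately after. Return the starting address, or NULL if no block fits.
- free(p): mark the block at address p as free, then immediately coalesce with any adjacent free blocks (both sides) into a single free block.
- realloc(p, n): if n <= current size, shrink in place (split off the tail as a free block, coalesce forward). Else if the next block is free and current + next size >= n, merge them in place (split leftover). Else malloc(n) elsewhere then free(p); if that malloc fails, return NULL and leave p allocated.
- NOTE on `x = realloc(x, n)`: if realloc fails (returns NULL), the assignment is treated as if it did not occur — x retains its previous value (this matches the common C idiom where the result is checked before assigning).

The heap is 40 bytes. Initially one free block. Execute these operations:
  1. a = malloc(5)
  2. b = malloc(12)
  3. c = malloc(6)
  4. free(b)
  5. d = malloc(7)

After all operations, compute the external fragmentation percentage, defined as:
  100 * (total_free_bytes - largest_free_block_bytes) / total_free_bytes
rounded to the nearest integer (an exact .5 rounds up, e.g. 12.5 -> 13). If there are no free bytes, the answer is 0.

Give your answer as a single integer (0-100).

Answer: 23

Derivation:
Op 1: a = malloc(5) -> a = 0; heap: [0-4 ALLOC][5-39 FREE]
Op 2: b = malloc(12) -> b = 5; heap: [0-4 ALLOC][5-16 ALLOC][17-39 FREE]
Op 3: c = malloc(6) -> c = 17; heap: [0-4 ALLOC][5-16 ALLOC][17-22 ALLOC][23-39 FREE]
Op 4: free(b) -> (freed b); heap: [0-4 ALLOC][5-16 FREE][17-22 ALLOC][23-39 FREE]
Op 5: d = malloc(7) -> d = 5; heap: [0-4 ALLOC][5-11 ALLOC][12-16 FREE][17-22 ALLOC][23-39 FREE]
Free blocks: [5 17] total_free=22 largest=17 -> 100*(22-17)/22 = 500/22 ≈ 22.727 -> rounds to 23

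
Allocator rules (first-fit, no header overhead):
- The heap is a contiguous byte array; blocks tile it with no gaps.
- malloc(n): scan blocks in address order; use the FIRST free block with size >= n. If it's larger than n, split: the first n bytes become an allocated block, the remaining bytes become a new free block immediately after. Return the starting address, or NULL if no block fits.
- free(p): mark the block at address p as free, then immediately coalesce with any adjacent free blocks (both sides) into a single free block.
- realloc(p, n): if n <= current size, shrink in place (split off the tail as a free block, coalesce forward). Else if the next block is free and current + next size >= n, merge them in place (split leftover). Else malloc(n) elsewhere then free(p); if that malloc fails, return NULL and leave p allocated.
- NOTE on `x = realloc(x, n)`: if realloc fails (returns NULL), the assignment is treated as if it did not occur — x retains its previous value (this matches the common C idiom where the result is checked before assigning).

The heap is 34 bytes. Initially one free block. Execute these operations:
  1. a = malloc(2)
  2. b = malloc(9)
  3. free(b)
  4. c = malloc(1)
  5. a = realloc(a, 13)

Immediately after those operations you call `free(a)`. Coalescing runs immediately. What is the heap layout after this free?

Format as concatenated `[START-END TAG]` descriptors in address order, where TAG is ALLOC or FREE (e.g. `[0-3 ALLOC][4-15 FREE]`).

Op 1: a = malloc(2) -> a = 0; heap: [0-1 ALLOC][2-33 FREE]
Op 2: b = malloc(9) -> b = 2; heap: [0-1 ALLOC][2-10 ALLOC][11-33 FREE]
Op 3: free(b) -> (freed b); heap: [0-1 ALLOC][2-33 FREE]
Op 4: c = malloc(1) -> c = 2; heap: [0-1 ALLOC][2-2 ALLOC][3-33 FREE]
Op 5: a = realloc(a, 13) -> a = 3; heap: [0-1 FREE][2-2 ALLOC][3-15 ALLOC][16-33 FREE]
free(a): a = 3 -> block [3-15 ALLOC]; mark free, coalesce with adjacent free neighbors -> [0-1 FREE][2-2 ALLOC][3-33 FREE]

Answer: [0-1 FREE][2-2 ALLOC][3-33 FREE]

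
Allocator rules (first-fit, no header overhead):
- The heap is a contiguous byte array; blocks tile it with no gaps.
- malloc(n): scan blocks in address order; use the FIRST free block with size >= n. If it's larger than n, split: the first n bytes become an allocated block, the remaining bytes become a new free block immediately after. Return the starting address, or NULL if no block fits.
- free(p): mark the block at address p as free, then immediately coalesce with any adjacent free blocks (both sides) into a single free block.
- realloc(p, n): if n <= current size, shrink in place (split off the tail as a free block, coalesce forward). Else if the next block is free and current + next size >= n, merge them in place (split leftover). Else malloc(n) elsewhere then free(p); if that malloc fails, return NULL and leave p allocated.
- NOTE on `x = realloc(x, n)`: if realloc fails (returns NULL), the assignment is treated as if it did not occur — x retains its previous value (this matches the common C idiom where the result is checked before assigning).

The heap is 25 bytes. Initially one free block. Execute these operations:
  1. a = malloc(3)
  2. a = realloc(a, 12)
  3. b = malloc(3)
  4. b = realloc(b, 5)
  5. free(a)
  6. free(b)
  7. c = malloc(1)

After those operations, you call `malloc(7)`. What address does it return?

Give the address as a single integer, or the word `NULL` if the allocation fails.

Op 1: a = malloc(3) -> a = 0; heap: [0-2 ALLOC][3-24 FREE]
Op 2: a = realloc(a, 12) -> a = 0; heap: [0-11 ALLOC][12-24 FREE]
Op 3: b = malloc(3) -> b = 12; heap: [0-11 ALLOC][12-14 ALLOC][15-24 FREE]
Op 4: b = realloc(b, 5) -> b = 12; heap: [0-11 ALLOC][12-16 ALLOC][17-24 FREE]
Op 5: free(a) -> (freed a); heap: [0-11 FREE][12-16 ALLOC][17-24 FREE]
Op 6: free(b) -> (freed b); heap: [0-24 FREE]
Op 7: c = malloc(1) -> c = 0; heap: [0-0 ALLOC][1-24 FREE]
malloc(7): first-fit scan over [0-0 ALLOC][1-24 FREE] -> 1

Answer: 1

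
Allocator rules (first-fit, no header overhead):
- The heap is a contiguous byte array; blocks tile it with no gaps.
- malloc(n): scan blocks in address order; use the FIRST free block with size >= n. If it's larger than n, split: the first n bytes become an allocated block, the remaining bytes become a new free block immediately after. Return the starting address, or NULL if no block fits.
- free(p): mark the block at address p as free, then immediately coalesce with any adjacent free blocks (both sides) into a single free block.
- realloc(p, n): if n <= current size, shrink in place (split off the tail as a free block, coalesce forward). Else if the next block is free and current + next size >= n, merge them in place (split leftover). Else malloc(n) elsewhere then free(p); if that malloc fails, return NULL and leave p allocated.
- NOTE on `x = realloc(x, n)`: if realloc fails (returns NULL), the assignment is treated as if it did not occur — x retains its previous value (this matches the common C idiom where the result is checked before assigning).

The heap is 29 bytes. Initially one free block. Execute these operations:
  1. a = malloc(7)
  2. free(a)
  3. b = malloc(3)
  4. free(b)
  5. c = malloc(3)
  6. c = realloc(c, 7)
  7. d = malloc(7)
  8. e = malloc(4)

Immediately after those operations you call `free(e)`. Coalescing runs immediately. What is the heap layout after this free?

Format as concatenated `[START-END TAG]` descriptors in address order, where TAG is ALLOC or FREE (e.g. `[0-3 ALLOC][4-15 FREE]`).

Answer: [0-6 ALLOC][7-13 ALLOC][14-28 FREE]

Derivation:
Op 1: a = malloc(7) -> a = 0; heap: [0-6 ALLOC][7-28 FREE]
Op 2: free(a) -> (freed a); heap: [0-28 FREE]
Op 3: b = malloc(3) -> b = 0; heap: [0-2 ALLOC][3-28 FREE]
Op 4: free(b) -> (freed b); heap: [0-28 FREE]
Op 5: c = malloc(3) -> c = 0; heap: [0-2 ALLOC][3-28 FREE]
Op 6: c = realloc(c, 7) -> c = 0; heap: [0-6 ALLOC][7-28 FREE]
Op 7: d = malloc(7) -> d = 7; heap: [0-6 ALLOC][7-13 ALLOC][14-28 FREE]
Op 8: e = malloc(4) -> e = 14; heap: [0-6 ALLOC][7-13 ALLOC][14-17 ALLOC][18-28 FREE]
free(e): e = 14 -> block [14-17 ALLOC]; mark free, coalesce with adjacent free neighbors -> [0-6 ALLOC][7-13 ALLOC][14-28 FREE]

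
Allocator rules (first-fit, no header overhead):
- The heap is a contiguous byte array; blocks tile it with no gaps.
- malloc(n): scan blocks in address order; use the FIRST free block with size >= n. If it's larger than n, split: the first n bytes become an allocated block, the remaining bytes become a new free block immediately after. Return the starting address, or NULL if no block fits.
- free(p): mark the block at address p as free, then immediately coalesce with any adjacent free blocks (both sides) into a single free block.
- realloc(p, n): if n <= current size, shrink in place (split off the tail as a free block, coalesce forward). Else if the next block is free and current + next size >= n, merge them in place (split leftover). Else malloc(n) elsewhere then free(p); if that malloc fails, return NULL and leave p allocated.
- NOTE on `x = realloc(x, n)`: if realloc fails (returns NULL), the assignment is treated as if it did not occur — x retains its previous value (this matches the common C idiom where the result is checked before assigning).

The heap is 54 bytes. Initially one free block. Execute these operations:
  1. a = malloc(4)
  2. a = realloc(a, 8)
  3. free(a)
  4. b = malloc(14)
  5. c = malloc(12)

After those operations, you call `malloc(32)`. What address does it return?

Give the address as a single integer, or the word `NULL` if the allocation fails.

Op 1: a = malloc(4) -> a = 0; heap: [0-3 ALLOC][4-53 FREE]
Op 2: a = realloc(a, 8) -> a = 0; heap: [0-7 ALLOC][8-53 FREE]
Op 3: free(a) -> (freed a); heap: [0-53 FREE]
Op 4: b = malloc(14) -> b = 0; heap: [0-13 ALLOC][14-53 FREE]
Op 5: c = malloc(12) -> c = 14; heap: [0-13 ALLOC][14-25 ALLOC][26-53 FREE]
malloc(32): first-fit scan over [0-13 ALLOC][14-25 ALLOC][26-53 FREE] -> NULL

Answer: NULL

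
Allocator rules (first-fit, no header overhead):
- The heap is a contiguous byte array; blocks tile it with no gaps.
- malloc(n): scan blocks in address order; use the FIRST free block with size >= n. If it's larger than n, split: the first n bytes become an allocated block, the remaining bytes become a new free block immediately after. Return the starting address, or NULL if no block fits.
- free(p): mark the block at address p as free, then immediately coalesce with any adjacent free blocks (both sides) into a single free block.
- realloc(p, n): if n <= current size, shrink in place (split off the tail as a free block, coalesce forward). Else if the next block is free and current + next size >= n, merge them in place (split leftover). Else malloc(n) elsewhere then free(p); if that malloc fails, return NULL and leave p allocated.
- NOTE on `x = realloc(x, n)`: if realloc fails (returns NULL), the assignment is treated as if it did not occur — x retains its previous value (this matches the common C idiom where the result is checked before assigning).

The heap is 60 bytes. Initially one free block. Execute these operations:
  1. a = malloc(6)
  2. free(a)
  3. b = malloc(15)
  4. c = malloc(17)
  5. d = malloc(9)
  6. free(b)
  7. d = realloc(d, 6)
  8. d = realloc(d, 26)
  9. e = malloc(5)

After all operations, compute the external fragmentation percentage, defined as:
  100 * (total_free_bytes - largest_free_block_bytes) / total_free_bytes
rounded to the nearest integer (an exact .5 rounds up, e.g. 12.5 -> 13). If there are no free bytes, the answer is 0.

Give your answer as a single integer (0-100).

Answer: 17

Derivation:
Op 1: a = malloc(6) -> a = 0; heap: [0-5 ALLOC][6-59 FREE]
Op 2: free(a) -> (freed a); heap: [0-59 FREE]
Op 3: b = malloc(15) -> b = 0; heap: [0-14 ALLOC][15-59 FREE]
Op 4: c = malloc(17) -> c = 15; heap: [0-14 ALLOC][15-31 ALLOC][32-59 FREE]
Op 5: d = malloc(9) -> d = 32; heap: [0-14 ALLOC][15-31 ALLOC][32-40 ALLOC][41-59 FREE]
Op 6: free(b) -> (freed b); heap: [0-14 FREE][15-31 ALLOC][32-40 ALLOC][41-59 FREE]
Op 7: d = realloc(d, 6) -> d = 32; heap: [0-14 FREE][15-31 ALLOC][32-37 ALLOC][38-59 FREE]
Op 8: d = realloc(d, 26) -> d = 32; heap: [0-14 FREE][15-31 ALLOC][32-57 ALLOC][58-59 FREE]
Op 9: e = malloc(5) -> e = 0; heap: [0-4 ALLOC][5-14 FREE][15-31 ALLOC][32-57 ALLOC][58-59 FREE]
Free blocks: [10 2] total_free=12 largest=10 -> 100*(12-10)/12 = 200/12 ≈ 16.667 -> rounds to 17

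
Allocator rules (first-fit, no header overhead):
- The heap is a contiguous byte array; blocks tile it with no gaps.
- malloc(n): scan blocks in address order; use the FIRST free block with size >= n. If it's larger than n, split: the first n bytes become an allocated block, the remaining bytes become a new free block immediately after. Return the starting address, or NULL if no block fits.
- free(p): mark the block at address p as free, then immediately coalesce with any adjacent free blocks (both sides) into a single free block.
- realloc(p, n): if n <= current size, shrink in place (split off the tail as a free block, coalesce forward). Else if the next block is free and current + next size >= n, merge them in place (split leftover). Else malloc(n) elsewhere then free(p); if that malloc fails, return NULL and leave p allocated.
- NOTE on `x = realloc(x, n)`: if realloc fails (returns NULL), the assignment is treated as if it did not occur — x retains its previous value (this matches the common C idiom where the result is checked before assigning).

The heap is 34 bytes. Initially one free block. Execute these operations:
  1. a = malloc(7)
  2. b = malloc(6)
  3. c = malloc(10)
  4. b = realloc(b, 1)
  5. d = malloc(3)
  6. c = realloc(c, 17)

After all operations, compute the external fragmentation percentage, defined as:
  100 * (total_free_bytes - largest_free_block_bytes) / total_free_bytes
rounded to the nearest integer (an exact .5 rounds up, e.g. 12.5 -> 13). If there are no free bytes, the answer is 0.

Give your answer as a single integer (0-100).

Op 1: a = malloc(7) -> a = 0; heap: [0-6 ALLOC][7-33 FREE]
Op 2: b = malloc(6) -> b = 7; heap: [0-6 ALLOC][7-12 ALLOC][13-33 FREE]
Op 3: c = malloc(10) -> c = 13; heap: [0-6 ALLOC][7-12 ALLOC][13-22 ALLOC][23-33 FREE]
Op 4: b = realloc(b, 1) -> b = 7; heap: [0-6 ALLOC][7-7 ALLOC][8-12 FREE][13-22 ALLOC][23-33 FREE]
Op 5: d = malloc(3) -> d = 8; heap: [0-6 ALLOC][7-7 ALLOC][8-10 ALLOC][11-12 FREE][13-22 ALLOC][23-33 FREE]
Op 6: c = realloc(c, 17) -> c = 13; heap: [0-6 ALLOC][7-7 ALLOC][8-10 ALLOC][11-12 FREE][13-29 ALLOC][30-33 FREE]
Free blocks: [2 4] total_free=6 largest=4 -> 100*(6-4)/6 = 200/6 ≈ 33.333 -> rounds to 33

Answer: 33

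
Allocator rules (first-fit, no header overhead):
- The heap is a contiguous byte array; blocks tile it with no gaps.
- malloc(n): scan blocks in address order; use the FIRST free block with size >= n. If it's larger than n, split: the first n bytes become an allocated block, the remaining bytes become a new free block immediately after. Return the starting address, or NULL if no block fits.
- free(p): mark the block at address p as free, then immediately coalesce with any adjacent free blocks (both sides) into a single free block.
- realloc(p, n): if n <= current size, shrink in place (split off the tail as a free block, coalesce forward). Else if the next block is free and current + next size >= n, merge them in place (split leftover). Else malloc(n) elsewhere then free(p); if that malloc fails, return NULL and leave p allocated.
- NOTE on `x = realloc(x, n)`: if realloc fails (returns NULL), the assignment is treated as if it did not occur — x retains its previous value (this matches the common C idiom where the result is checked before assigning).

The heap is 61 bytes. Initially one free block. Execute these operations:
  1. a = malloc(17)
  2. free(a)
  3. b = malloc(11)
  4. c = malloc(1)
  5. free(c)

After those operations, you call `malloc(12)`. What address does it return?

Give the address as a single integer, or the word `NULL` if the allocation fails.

Op 1: a = malloc(17) -> a = 0; heap: [0-16 ALLOC][17-60 FREE]
Op 2: free(a) -> (freed a); heap: [0-60 FREE]
Op 3: b = malloc(11) -> b = 0; heap: [0-10 ALLOC][11-60 FREE]
Op 4: c = malloc(1) -> c = 11; heap: [0-10 ALLOC][11-11 ALLOC][12-60 FREE]
Op 5: free(c) -> (freed c); heap: [0-10 ALLOC][11-60 FREE]
malloc(12): first-fit scan over [0-10 ALLOC][11-60 FREE] -> 11

Answer: 11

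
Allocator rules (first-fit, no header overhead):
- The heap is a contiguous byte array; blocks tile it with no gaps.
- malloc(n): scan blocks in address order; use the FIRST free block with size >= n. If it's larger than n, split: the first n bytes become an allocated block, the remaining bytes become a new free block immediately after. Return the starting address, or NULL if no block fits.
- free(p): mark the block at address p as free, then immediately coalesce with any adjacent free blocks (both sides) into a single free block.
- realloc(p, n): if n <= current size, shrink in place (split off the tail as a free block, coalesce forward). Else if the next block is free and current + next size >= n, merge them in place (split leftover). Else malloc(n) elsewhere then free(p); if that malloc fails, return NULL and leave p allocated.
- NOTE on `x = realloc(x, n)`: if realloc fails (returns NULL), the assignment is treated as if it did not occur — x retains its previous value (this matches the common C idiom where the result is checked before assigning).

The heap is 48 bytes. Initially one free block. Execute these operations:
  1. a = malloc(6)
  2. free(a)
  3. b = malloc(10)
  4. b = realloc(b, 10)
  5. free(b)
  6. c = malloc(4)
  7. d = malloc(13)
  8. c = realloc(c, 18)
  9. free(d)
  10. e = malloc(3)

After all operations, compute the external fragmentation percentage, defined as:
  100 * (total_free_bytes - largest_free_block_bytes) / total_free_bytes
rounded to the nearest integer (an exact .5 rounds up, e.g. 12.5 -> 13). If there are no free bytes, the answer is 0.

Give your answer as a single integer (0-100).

Op 1: a = malloc(6) -> a = 0; heap: [0-5 ALLOC][6-47 FREE]
Op 2: free(a) -> (freed a); heap: [0-47 FREE]
Op 3: b = malloc(10) -> b = 0; heap: [0-9 ALLOC][10-47 FREE]
Op 4: b = realloc(b, 10) -> b = 0; heap: [0-9 ALLOC][10-47 FREE]
Op 5: free(b) -> (freed b); heap: [0-47 FREE]
Op 6: c = malloc(4) -> c = 0; heap: [0-3 ALLOC][4-47 FREE]
Op 7: d = malloc(13) -> d = 4; heap: [0-3 ALLOC][4-16 ALLOC][17-47 FREE]
Op 8: c = realloc(c, 18) -> c = 17; heap: [0-3 FREE][4-16 ALLOC][17-34 ALLOC][35-47 FREE]
Op 9: free(d) -> (freed d); heap: [0-16 FREE][17-34 ALLOC][35-47 FREE]
Op 10: e = malloc(3) -> e = 0; heap: [0-2 ALLOC][3-16 FREE][17-34 ALLOC][35-47 FREE]
Free blocks: [14 13] total_free=27 largest=14 -> 100*(27-14)/27 = 1300/27 ≈ 48.148 -> rounds to 48

Answer: 48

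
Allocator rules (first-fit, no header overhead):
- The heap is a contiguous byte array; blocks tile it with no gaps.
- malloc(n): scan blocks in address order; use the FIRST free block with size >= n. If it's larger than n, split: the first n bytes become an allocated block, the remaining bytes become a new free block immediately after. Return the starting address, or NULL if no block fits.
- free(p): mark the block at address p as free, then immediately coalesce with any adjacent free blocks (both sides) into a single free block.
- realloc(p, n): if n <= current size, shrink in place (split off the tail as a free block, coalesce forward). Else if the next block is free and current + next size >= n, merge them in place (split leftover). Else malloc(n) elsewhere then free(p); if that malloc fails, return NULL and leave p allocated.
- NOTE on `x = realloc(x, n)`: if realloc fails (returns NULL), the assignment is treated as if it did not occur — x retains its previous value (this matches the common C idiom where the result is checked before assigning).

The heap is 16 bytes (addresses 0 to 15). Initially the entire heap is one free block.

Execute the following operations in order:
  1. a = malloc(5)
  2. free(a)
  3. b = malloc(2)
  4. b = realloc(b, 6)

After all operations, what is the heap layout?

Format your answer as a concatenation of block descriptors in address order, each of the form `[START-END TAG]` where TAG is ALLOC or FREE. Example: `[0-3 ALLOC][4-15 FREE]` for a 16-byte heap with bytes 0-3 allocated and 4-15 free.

Answer: [0-5 ALLOC][6-15 FREE]

Derivation:
Op 1: a = malloc(5) -> a = 0; heap: [0-4 ALLOC][5-15 FREE]
Op 2: free(a) -> (freed a); heap: [0-15 FREE]
Op 3: b = malloc(2) -> b = 0; heap: [0-1 ALLOC][2-15 FREE]
Op 4: b = realloc(b, 6) -> b = 0; heap: [0-5 ALLOC][6-15 FREE]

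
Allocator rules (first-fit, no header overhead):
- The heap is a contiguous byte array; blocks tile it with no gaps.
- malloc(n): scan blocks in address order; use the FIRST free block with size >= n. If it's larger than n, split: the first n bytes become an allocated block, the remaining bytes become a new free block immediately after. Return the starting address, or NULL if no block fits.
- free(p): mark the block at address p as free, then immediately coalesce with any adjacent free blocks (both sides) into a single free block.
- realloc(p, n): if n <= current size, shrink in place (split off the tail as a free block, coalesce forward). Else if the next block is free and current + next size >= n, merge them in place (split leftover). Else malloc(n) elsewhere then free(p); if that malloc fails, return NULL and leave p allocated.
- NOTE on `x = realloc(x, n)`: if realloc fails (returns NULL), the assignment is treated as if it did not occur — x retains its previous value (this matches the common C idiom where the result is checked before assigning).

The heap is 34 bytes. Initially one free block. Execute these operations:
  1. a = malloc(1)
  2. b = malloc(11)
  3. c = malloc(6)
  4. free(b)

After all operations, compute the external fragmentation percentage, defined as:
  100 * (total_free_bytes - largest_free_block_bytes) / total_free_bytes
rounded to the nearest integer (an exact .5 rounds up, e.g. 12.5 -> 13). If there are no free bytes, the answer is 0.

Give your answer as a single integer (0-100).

Answer: 41

Derivation:
Op 1: a = malloc(1) -> a = 0; heap: [0-0 ALLOC][1-33 FREE]
Op 2: b = malloc(11) -> b = 1; heap: [0-0 ALLOC][1-11 ALLOC][12-33 FREE]
Op 3: c = malloc(6) -> c = 12; heap: [0-0 ALLOC][1-11 ALLOC][12-17 ALLOC][18-33 FREE]
Op 4: free(b) -> (freed b); heap: [0-0 ALLOC][1-11 FREE][12-17 ALLOC][18-33 FREE]
Free blocks: [11 16] total_free=27 largest=16 -> 100*(27-16)/27 = 1100/27 ≈ 40.741 -> rounds to 41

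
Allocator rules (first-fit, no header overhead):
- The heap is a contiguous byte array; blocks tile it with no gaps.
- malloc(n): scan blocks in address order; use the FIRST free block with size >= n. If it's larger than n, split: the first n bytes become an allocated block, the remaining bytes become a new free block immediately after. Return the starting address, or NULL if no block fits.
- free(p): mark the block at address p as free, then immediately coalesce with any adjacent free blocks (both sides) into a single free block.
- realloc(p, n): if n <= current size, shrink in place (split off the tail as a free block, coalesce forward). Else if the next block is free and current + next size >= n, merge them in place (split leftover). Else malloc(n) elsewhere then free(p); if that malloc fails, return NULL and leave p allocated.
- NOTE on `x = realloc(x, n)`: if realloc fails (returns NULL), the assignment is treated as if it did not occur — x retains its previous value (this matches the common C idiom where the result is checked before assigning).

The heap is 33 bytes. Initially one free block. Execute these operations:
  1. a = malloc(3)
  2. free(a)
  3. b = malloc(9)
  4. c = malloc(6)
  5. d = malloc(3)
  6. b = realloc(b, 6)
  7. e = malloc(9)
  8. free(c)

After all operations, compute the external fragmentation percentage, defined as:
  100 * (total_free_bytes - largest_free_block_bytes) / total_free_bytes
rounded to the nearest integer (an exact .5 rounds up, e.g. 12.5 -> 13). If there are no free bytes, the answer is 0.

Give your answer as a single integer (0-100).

Op 1: a = malloc(3) -> a = 0; heap: [0-2 ALLOC][3-32 FREE]
Op 2: free(a) -> (freed a); heap: [0-32 FREE]
Op 3: b = malloc(9) -> b = 0; heap: [0-8 ALLOC][9-32 FREE]
Op 4: c = malloc(6) -> c = 9; heap: [0-8 ALLOC][9-14 ALLOC][15-32 FREE]
Op 5: d = malloc(3) -> d = 15; heap: [0-8 ALLOC][9-14 ALLOC][15-17 ALLOC][18-32 FREE]
Op 6: b = realloc(b, 6) -> b = 0; heap: [0-5 ALLOC][6-8 FREE][9-14 ALLOC][15-17 ALLOC][18-32 FREE]
Op 7: e = malloc(9) -> e = 18; heap: [0-5 ALLOC][6-8 FREE][9-14 ALLOC][15-17 ALLOC][18-26 ALLOC][27-32 FREE]
Op 8: free(c) -> (freed c); heap: [0-5 ALLOC][6-14 FREE][15-17 ALLOC][18-26 ALLOC][27-32 FREE]
Free blocks: [9 6] total_free=15 largest=9 -> 100*(15-9)/15 = 600/15 = 40

Answer: 40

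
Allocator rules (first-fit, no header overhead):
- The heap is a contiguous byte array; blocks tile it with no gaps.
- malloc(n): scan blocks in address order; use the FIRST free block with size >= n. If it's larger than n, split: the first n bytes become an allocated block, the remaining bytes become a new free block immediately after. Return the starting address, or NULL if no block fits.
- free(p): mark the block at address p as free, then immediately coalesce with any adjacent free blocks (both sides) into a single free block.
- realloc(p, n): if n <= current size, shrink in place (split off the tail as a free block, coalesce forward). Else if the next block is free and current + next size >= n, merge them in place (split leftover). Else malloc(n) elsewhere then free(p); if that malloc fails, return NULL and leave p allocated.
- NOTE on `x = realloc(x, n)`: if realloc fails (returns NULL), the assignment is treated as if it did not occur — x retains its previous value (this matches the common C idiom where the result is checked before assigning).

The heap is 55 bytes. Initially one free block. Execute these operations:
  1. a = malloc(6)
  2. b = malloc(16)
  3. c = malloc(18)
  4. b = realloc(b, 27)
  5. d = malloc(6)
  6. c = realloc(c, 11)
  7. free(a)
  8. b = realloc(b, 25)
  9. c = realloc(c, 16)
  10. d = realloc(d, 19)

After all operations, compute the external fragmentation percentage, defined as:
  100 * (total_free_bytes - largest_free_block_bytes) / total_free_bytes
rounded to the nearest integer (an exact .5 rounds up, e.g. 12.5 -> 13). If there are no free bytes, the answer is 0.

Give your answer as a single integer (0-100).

Op 1: a = malloc(6) -> a = 0; heap: [0-5 ALLOC][6-54 FREE]
Op 2: b = malloc(16) -> b = 6; heap: [0-5 ALLOC][6-21 ALLOC][22-54 FREE]
Op 3: c = malloc(18) -> c = 22; heap: [0-5 ALLOC][6-21 ALLOC][22-39 ALLOC][40-54 FREE]
Op 4: b = realloc(b, 27) -> NULL (b unchanged); heap: [0-5 ALLOC][6-21 ALLOC][22-39 ALLOC][40-54 FREE]
Op 5: d = malloc(6) -> d = 40; heap: [0-5 ALLOC][6-21 ALLOC][22-39 ALLOC][40-45 ALLOC][46-54 FREE]
Op 6: c = realloc(c, 11) -> c = 22; heap: [0-5 ALLOC][6-21 ALLOC][22-32 ALLOC][33-39 FREE][40-45 ALLOC][46-54 FREE]
Op 7: free(a) -> (freed a); heap: [0-5 FREE][6-21 ALLOC][22-32 ALLOC][33-39 FREE][40-45 ALLOC][46-54 FREE]
Op 8: b = realloc(b, 25) -> NULL (b unchanged); heap: [0-5 FREE][6-21 ALLOC][22-32 ALLOC][33-39 FREE][40-45 ALLOC][46-54 FREE]
Op 9: c = realloc(c, 16) -> c = 22; heap: [0-5 FREE][6-21 ALLOC][22-37 ALLOC][38-39 FREE][40-45 ALLOC][46-54 FREE]
Op 10: d = realloc(d, 19) -> NULL (d unchanged); heap: [0-5 FREE][6-21 ALLOC][22-37 ALLOC][38-39 FREE][40-45 ALLOC][46-54 FREE]
Free blocks: [6 2 9] total_free=17 largest=9 -> 100*(17-9)/17 = 800/17 ≈ 47.059 -> rounds to 47

Answer: 47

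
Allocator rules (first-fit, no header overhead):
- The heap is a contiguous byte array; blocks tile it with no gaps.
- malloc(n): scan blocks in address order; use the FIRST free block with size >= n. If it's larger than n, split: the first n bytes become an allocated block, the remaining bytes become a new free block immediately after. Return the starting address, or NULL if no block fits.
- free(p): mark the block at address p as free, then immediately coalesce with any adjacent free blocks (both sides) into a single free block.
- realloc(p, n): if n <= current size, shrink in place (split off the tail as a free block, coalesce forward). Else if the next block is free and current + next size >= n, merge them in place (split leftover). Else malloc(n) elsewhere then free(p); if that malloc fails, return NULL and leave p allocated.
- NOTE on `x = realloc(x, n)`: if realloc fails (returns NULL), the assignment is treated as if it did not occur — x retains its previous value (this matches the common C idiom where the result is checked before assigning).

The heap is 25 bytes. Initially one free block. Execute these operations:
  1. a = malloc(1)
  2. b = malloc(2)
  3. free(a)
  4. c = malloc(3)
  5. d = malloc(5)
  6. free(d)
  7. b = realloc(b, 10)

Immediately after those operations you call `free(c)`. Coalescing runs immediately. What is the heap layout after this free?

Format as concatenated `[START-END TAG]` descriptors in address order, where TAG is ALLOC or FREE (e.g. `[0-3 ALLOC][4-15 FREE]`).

Op 1: a = malloc(1) -> a = 0; heap: [0-0 ALLOC][1-24 FREE]
Op 2: b = malloc(2) -> b = 1; heap: [0-0 ALLOC][1-2 ALLOC][3-24 FREE]
Op 3: free(a) -> (freed a); heap: [0-0 FREE][1-2 ALLOC][3-24 FREE]
Op 4: c = malloc(3) -> c = 3; heap: [0-0 FREE][1-2 ALLOC][3-5 ALLOC][6-24 FREE]
Op 5: d = malloc(5) -> d = 6; heap: [0-0 FREE][1-2 ALLOC][3-5 ALLOC][6-10 ALLOC][11-24 FREE]
Op 6: free(d) -> (freed d); heap: [0-0 FREE][1-2 ALLOC][3-5 ALLOC][6-24 FREE]
Op 7: b = realloc(b, 10) -> b = 6; heap: [0-2 FREE][3-5 ALLOC][6-15 ALLOC][16-24 FREE]
free(c): c = 3 -> block [3-5 ALLOC]; mark free, coalesce with adjacent free neighbors -> [0-5 FREE][6-15 ALLOC][16-24 FREE]

Answer: [0-5 FREE][6-15 ALLOC][16-24 FREE]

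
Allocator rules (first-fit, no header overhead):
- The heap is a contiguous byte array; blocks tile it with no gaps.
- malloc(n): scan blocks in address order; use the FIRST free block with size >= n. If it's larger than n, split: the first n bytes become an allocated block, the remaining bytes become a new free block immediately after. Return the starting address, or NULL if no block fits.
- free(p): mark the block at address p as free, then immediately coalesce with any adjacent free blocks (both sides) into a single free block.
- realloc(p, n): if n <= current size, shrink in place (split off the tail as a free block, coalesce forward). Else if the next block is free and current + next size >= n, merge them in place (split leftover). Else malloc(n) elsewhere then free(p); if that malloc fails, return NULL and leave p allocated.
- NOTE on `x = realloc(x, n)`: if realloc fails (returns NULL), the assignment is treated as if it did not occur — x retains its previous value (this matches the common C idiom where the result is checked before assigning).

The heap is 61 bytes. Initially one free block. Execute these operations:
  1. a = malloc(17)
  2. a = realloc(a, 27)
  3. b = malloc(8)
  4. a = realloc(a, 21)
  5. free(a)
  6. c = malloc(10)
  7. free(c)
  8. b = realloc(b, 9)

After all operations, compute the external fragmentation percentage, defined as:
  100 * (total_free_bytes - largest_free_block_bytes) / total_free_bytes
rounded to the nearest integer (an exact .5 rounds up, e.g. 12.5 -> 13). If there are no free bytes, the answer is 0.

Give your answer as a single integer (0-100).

Answer: 48

Derivation:
Op 1: a = malloc(17) -> a = 0; heap: [0-16 ALLOC][17-60 FREE]
Op 2: a = realloc(a, 27) -> a = 0; heap: [0-26 ALLOC][27-60 FREE]
Op 3: b = malloc(8) -> b = 27; heap: [0-26 ALLOC][27-34 ALLOC][35-60 FREE]
Op 4: a = realloc(a, 21) -> a = 0; heap: [0-20 ALLOC][21-26 FREE][27-34 ALLOC][35-60 FREE]
Op 5: free(a) -> (freed a); heap: [0-26 FREE][27-34 ALLOC][35-60 FREE]
Op 6: c = malloc(10) -> c = 0; heap: [0-9 ALLOC][10-26 FREE][27-34 ALLOC][35-60 FREE]
Op 7: free(c) -> (freed c); heap: [0-26 FREE][27-34 ALLOC][35-60 FREE]
Op 8: b = realloc(b, 9) -> b = 27; heap: [0-26 FREE][27-35 ALLOC][36-60 FREE]
Free blocks: [27 25] total_free=52 largest=27 -> 100*(52-27)/52 = 2500/52 ≈ 48.077 -> rounds to 48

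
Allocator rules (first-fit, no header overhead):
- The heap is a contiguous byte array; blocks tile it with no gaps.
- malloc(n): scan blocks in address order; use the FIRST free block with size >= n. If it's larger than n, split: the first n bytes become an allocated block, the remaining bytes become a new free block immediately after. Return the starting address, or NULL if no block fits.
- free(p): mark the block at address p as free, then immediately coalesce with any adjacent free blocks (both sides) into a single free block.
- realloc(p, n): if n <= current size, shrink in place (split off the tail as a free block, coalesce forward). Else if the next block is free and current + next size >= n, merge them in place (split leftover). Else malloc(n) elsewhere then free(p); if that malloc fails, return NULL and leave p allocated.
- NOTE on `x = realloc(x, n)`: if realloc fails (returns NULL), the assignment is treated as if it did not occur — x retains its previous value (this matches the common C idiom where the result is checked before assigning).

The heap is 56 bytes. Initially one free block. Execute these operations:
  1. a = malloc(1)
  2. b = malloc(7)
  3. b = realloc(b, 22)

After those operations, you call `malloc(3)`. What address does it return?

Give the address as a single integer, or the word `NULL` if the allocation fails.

Answer: 23

Derivation:
Op 1: a = malloc(1) -> a = 0; heap: [0-0 ALLOC][1-55 FREE]
Op 2: b = malloc(7) -> b = 1; heap: [0-0 ALLOC][1-7 ALLOC][8-55 FREE]
Op 3: b = realloc(b, 22) -> b = 1; heap: [0-0 ALLOC][1-22 ALLOC][23-55 FREE]
malloc(3): first-fit scan over [0-0 ALLOC][1-22 ALLOC][23-55 FREE] -> 23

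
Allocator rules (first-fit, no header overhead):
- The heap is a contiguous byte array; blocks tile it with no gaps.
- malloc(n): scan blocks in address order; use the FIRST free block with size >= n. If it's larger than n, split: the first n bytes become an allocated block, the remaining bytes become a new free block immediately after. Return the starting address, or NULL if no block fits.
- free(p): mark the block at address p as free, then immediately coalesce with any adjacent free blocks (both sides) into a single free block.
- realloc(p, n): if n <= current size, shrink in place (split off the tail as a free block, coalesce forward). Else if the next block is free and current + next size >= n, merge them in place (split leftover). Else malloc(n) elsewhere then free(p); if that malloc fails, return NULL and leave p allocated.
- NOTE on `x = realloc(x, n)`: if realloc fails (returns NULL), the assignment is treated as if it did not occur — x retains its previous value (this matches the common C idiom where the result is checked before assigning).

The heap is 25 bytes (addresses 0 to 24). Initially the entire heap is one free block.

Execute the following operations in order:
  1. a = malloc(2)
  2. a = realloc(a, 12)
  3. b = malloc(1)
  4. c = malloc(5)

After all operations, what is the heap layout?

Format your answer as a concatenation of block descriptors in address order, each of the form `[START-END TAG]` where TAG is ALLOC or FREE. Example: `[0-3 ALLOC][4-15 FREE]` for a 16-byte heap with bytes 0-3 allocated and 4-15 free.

Answer: [0-11 ALLOC][12-12 ALLOC][13-17 ALLOC][18-24 FREE]

Derivation:
Op 1: a = malloc(2) -> a = 0; heap: [0-1 ALLOC][2-24 FREE]
Op 2: a = realloc(a, 12) -> a = 0; heap: [0-11 ALLOC][12-24 FREE]
Op 3: b = malloc(1) -> b = 12; heap: [0-11 ALLOC][12-12 ALLOC][13-24 FREE]
Op 4: c = malloc(5) -> c = 13; heap: [0-11 ALLOC][12-12 ALLOC][13-17 ALLOC][18-24 FREE]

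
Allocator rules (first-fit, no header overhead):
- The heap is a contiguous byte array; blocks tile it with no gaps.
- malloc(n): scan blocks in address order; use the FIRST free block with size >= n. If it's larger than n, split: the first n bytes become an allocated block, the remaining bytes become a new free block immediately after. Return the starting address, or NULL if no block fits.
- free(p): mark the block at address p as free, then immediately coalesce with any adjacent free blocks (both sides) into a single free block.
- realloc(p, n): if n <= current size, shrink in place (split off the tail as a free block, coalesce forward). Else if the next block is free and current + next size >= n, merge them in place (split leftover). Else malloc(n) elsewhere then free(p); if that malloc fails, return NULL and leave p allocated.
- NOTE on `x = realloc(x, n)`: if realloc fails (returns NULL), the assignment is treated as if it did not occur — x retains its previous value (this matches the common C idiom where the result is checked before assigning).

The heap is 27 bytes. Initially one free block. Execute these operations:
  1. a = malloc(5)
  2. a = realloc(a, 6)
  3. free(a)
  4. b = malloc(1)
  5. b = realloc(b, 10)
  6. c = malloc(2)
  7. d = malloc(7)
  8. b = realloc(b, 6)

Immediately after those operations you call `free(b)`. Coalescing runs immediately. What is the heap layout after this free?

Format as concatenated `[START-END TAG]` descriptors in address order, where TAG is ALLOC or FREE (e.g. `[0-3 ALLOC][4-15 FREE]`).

Op 1: a = malloc(5) -> a = 0; heap: [0-4 ALLOC][5-26 FREE]
Op 2: a = realloc(a, 6) -> a = 0; heap: [0-5 ALLOC][6-26 FREE]
Op 3: free(a) -> (freed a); heap: [0-26 FREE]
Op 4: b = malloc(1) -> b = 0; heap: [0-0 ALLOC][1-26 FREE]
Op 5: b = realloc(b, 10) -> b = 0; heap: [0-9 ALLOC][10-26 FREE]
Op 6: c = malloc(2) -> c = 10; heap: [0-9 ALLOC][10-11 ALLOC][12-26 FREE]
Op 7: d = malloc(7) -> d = 12; heap: [0-9 ALLOC][10-11 ALLOC][12-18 ALLOC][19-26 FREE]
Op 8: b = realloc(b, 6) -> b = 0; heap: [0-5 ALLOC][6-9 FREE][10-11 ALLOC][12-18 ALLOC][19-26 FREE]
free(b): b = 0 -> block [0-5 ALLOC]; mark free, coalesce with adjacent free neighbors -> [0-9 FREE][10-11 ALLOC][12-18 ALLOC][19-26 FREE]

Answer: [0-9 FREE][10-11 ALLOC][12-18 ALLOC][19-26 FREE]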